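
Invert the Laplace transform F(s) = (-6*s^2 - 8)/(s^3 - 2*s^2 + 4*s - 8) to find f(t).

f(t) = -4*exp(2*t) - 2*sin(2*t) - 2*cos(2*t)

Factor the denominator: s^3 - 2*s^2 + 4*s - 8 = (s - 2)*(s^2 + 4).
Partial fraction decomposition gives [-4/(s - 2)] + [-2*s/(s^2 + 4)] + [-4/(s^2 + 4)].
Invert each term: -4/(s - 2) ↔ -4e^(2t); -2·s/(s^2 + 4) ↔ -2cos(2t); -2·2/(s^2 + 4) ↔ -2sin(2t).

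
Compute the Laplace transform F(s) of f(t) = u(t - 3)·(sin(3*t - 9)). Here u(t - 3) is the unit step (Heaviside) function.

F(s) = 3*exp(-3*s)/(s^2 + 9)

By the second shifting theorem, L{u(t - c)·g(t - c)} = e^(-cs)·G(s) with c = 3 and G(s) = L{g(t)}.
L{sin(3t)} = 3/(s^2 + 9).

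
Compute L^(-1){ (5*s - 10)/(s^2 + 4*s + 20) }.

-5*exp(-2*t)*sin(4*t) + 5*exp(-2*t)*cos(4*t)

Complete the square in the denominator: s^2 + 4*s + 20 = (s + 2)^2 + 4^2.
Split the numerator to match: 5*s - 10 = 5·(s + 2) - 5·4.
Invert each term: 5·(s + 2)/((s + 2)^2 + 16) ↔ 5e^(-2t)cos(4t); -5·4/((s + 2)^2 + 16) ↔ -5e^(-2t)sin(4t).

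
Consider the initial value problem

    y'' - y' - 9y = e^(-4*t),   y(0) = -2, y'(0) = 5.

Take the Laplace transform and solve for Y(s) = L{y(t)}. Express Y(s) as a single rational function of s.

Laplace-transform each side.
With L{y''} = s^2 Y - s·y(0) - y'(0) and L{y'} = sY - y(0), with y(0) = -2, y'(0) = 5: the LHS transforms to (s^2 - s - 9)Y - (-2*s + 7).
The right side is L{e^(-4*t)} = 1/(s + 4).
So (s^2 - s - 9)Y = 1/(s + 4) + (-2*s + 7).
Isolate Y and clear denominators.

Y(s) = (-2*s^2 - s + 29)/(s^3 + 3*s^2 - 13*s - 36)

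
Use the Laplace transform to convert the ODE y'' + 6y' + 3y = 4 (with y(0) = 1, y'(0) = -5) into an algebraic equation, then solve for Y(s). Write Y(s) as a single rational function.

Take the Laplace transform of both sides.
The derivative rules (L{y''} = s^2 Y - s·y(0) - y'(0) and L{y'} = sY - y(0), with y(0) = 1, y'(0) = -5) turn the left side into (s^2 + 6*s + 3)Y - (s + 1).
The right side is L{4} = 4/s.
So (s^2 + 6*s + 3)Y = 4/s + (s + 1).
Divide through and combine into a single rational function.

Y(s) = (s^2 + s + 4)/(s^3 + 6*s^2 + 3*s)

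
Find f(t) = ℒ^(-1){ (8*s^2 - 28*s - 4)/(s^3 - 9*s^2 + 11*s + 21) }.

f(t) = 6*exp(7*t) + exp(3*t) + exp(-t)

Factor the denominator: s^3 - 9*s^2 + 11*s + 21 = (s - 7)*(s - 3)*(s + 1).
Partial fraction decomposition gives [1/(s + 1)] + [6/(s - 7)] + [1/(s - 3)].
Invert each term: 1/(s + 1) ↔ e^(-t); 6/(s - 7) ↔ 6e^(7t); 1/(s - 3) ↔ e^(3t).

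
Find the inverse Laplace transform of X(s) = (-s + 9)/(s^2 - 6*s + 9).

Factor the denominator: s^2 - 6*s + 9 = (s - 3)^2.
Partial fraction decomposition gives [-1/(s - 3)] + [6/(s - 3)^2].
Invert each term: -1/(s - 3) ↔ -e^(3t); 6/(s - 3)^2 ↔ 6t·e^(3t).

6*t*exp(3*t) - exp(3*t)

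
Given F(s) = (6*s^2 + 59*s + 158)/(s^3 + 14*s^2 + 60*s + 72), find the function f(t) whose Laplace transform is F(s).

f(t) = -5*t*exp(-6*t) + 4*exp(-2*t) + 2*exp(-6*t)

Factor the denominator: s^3 + 14*s^2 + 60*s + 72 = (s + 2)*(s + 6)^2.
Partial fraction decomposition gives [2/(s + 6)] + [-5/(s + 6)^2] + [4/(s + 2)].
Invert each term: 2/(s + 6) ↔ 2e^(-6t); -5/(s + 6)^2 ↔ -5t·e^(-6t); 4/(s + 2) ↔ 4e^(-2t).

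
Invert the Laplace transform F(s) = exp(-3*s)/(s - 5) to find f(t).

f(t) = Heaviside(t - 3)*(exp(5*t - 15))

The factor e^(-3s) signals a time shift by c = 3 (second shifting theorem).
L{e^(5t)} = 1/(s - 5), so L^-1{1/(s - 5)} = exp(5*t).
Hence the inverse is u(t - 3) times that function evaluated at t - 3.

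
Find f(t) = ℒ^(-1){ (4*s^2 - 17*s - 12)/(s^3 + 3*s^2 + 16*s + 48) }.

f(t) = -5*sin(4*t) + cos(4*t) + 3*exp(-3*t)

Factor the denominator: s^3 + 3*s^2 + 16*s + 48 = (s + 3)*(s^2 + 16).
Partial fraction decomposition gives [3/(s + 3)] + [s/(s^2 + 16)] + [-20/(s^2 + 16)].
Invert each term: 3/(s + 3) ↔ 3e^(-3t); 1·s/(s^2 + 16) ↔ cos(4t); -5·4/(s^2 + 16) ↔ -5sin(4t).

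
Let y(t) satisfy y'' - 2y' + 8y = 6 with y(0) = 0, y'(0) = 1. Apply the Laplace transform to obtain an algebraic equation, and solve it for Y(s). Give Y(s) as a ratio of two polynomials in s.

Take the Laplace transform of both sides.
With L{y''} = s^2 Y - s·y(0) - y'(0) and L{y'} = sY - y(0), with y(0) = 0, y'(0) = 1: the LHS transforms to (s^2 - 2*s + 8)Y - (1).
The right side is L{6} = 6/s.
So (s^2 - 2*s + 8)Y = 6/s + (1).
Isolate Y and clear denominators.

Y(s) = (s + 6)/(s^3 - 2*s^2 + 8*s)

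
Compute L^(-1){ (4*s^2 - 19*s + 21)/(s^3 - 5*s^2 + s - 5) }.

Factor the denominator: s^3 - 5*s^2 + s - 5 = (s - 5)*(s^2 + 1).
Partial fraction decomposition gives [1/(s - 5)] + [3*s/(s^2 + 1)] + [-4/(s^2 + 1)].
Invert each term: 1/(s - 5) ↔ e^(5t); 3·s/(s^2 + 1) ↔ 3cos(t); -4·1/(s^2 + 1) ↔ -4sin(t).

exp(5*t) - 4*sin(t) + 3*cos(t)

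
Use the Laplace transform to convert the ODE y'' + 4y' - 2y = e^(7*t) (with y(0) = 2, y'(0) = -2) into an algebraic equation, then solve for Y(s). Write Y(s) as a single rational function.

Y(s) = (2*s^2 - 8*s - 41)/(s^3 - 3*s^2 - 30*s + 14)

Transform both sides with L{·}.
With L{y''} = s^2 Y - s·y(0) - y'(0) and L{y'} = sY - y(0), with y(0) = 2, y'(0) = -2: the LHS transforms to (s^2 + 4*s - 2)Y - (2*s + 6).
The right side is L{e^(7*t)} = 1/(s - 7).
So (s^2 + 4*s - 2)Y = 1/(s - 7) + (2*s + 6).
Isolate Y and clear denominators.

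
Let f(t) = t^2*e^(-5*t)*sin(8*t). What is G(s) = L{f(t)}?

L{sin(8t)} = 8/(s^2 + 64).
Multiplying by e^(-5t) shifts s → s + 5, so L{e^(-5*t)*sin(8*t)} = 8/((s + 5)^2 + 64).
Then apply L{t^2·g(t)} = (-1)^2 d^2/ds^2[H(s)] with H(s) = 8/((s + 5)^2 + 64):
differentiating 2 times and applying the sign gives 16*(3*s^2 + 30*s + 11)/(s^2 + 10*s + 89)^3.

G(s) = 16*(3*s^2 + 30*s + 11)/(s^2 + 10*s + 89)^3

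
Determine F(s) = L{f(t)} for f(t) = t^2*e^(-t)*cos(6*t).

F(s) = 2*(s + 1)*(s^2 + 2*s - 107)/(s^2 + 2*s + 37)^3

L{cos(6t)} = s/(s^2 + 36).
Multiplying by e^(-t) shifts s → s + 1, so L{e^(-t)*cos(6*t)} = (s + 1)/((s + 1)^2 + 36).
Then apply L{t^2·g(t)} = (-1)^2 d^2/ds^2[G(s)] with G(s) = (s + 1)/((s + 1)^2 + 36):
differentiating 2 times and applying the sign gives 2*(s + 1)*(s^2 + 2*s - 107)/(s^2 + 2*s + 37)^3.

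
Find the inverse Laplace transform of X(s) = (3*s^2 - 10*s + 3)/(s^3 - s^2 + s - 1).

-2*exp(t) - 5*sin(t) + 5*cos(t)

Factor the denominator: s^3 - s^2 + s - 1 = (s - 1)*(s^2 + 1).
Partial fraction decomposition gives [-2/(s - 1)] + [5*s/(s^2 + 1)] + [-5/(s^2 + 1)].
Invert each term: -2/(s - 1) ↔ -2e^(t); 5·s/(s^2 + 1) ↔ 5cos(t); -5·1/(s^2 + 1) ↔ -5sin(t).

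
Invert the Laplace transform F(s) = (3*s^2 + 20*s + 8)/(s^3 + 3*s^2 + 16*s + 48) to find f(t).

Factor the denominator: s^3 + 3*s^2 + 16*s + 48 = (s + 3)*(s^2 + 16).
Partial fraction decomposition gives [-1/(s + 3)] + [4*s/(s^2 + 16)] + [8/(s^2 + 16)].
Invert each term: -1/(s + 3) ↔ -e^(-3t); 4·s/(s^2 + 16) ↔ 4cos(4t); 2·4/(s^2 + 16) ↔ 2sin(4t).

f(t) = 2*sin(4*t) + 4*cos(4*t) - exp(-3*t)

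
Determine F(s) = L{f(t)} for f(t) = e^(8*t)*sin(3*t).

L{sin(3t)} = 3/(s^2 + 9).
By the first shifting theorem, multiplying by e^(8t) replaces s with s - 8.

F(s) = 3/((s - 8)^2 + 9)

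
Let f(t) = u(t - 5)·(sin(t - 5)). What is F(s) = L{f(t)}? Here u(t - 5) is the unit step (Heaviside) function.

F(s) = exp(-5*s)/(s^2 + 1)

By the second shifting theorem, L{u(t - c)·g(t - c)} = e^(-cs)·G(s) with c = 5 and G(s) = L{g(t)}.
L{sin(t)} = 1/(s^2 + 1).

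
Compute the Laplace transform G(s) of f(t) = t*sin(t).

L{sin(t)} = 1/(s^2 + 1).
Then apply L{t·g(t)} = -d/ds[H(s)] with H(s) = 1/(s^2 + 1):
differentiating 1 time and applying the sign gives 2*s/(s^2 + 1)^2.

G(s) = 2*s/(s^2 + 1)^2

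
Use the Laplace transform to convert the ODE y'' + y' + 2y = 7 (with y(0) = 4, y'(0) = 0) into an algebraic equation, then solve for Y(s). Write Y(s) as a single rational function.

Laplace-transform each side.
With L{y''} = s^2 Y - s·y(0) - y'(0) and L{y'} = sY - y(0), with y(0) = 4, y'(0) = 0: the LHS transforms to (s^2 + s + 2)Y - (4*s + 4).
The right side is L{7} = 7/s.
So (s^2 + s + 2)Y = 7/s + (4*s + 4).
Solve for Y(s) and write it as one ratio of polynomials.

Y(s) = (4*s^2 + 4*s + 7)/(s^3 + s^2 + 2*s)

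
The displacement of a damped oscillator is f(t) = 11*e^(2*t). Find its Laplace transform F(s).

L{11} = 11/s.
By the first shifting theorem, multiplying by e^(2t) replaces s with s - 2.

F(s) = 11/(s - 2)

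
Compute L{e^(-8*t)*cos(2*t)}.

L{cos(2t)} = s/(s^2 + 4).
By the first shifting theorem, multiplying by e^(-8t) replaces s with s + 8.

(s + 8)/((s + 8)^2 + 4)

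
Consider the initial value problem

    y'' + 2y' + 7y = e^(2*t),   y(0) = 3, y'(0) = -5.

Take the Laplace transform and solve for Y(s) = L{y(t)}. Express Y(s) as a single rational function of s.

Take the Laplace transform of both sides.
The derivative rules (L{y''} = s^2 Y - s·y(0) - y'(0) and L{y'} = sY - y(0), with y(0) = 3, y'(0) = -5) turn the left side into (s^2 + 2*s + 7)Y - (3*s + 1).
The right side is L{e^(2*t)} = 1/(s - 2).
So (s^2 + 2*s + 7)Y = 1/(s - 2) + (3*s + 1).
Isolate Y and clear denominators.

Y(s) = (3*s^2 - 5*s - 1)/(s^3 + 3*s - 14)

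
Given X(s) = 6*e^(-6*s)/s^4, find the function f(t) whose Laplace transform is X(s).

The factor e^(-6s) signals a time shift by c = 6 (second shifting theorem).
L{t^3} = 3!/s^4 = 6/s^4, so L^-1{6/s^4} = t^3.
Hence the inverse is u(t - 6) times that function evaluated at t - 6.

f(t) = Heaviside(t - 6)*((t - 6)^3)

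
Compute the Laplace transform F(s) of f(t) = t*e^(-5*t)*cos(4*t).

L{cos(4t)} = s/(s^2 + 16).
Multiplying by e^(-5t) shifts s → s + 5, so L{e^(-5*t)*cos(4*t)} = (s + 5)/((s + 5)^2 + 16).
Then apply L{t·g(t)} = -d/ds[G(s)] with G(s) = (s + 5)/((s + 5)^2 + 16):
differentiating 1 time and applying the sign gives (s + 1)*(s + 9)/(s^2 + 10*s + 41)^2.

F(s) = (s + 1)*(s + 9)/(s^2 + 10*s + 41)^2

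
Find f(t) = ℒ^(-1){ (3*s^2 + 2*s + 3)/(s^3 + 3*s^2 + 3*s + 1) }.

f(t) = 2*t^2*exp(-t) - 4*t*exp(-t) + 3*exp(-t)

Factor the denominator: s^3 + 3*s^2 + 3*s + 1 = (s + 1)^3.
Partial fraction decomposition gives [3/(s + 1)] + [-4/(s + 1)^2] + [4/(s + 1)^3].
Invert each term: 3/(s + 1) ↔ 3e^(-t); -4/(s + 1)^2 ↔ -4t·e^(-t); 4/(s + 1)^3 ↔ (2)t^2·e^(-t).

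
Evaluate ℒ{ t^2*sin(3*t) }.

L{sin(3t)} = 3/(s^2 + 9).
Then apply L{t^2·g(t)} = (-1)^2 d^2/ds^2[G(s)] with G(s) = 3/(s^2 + 9):
differentiating 2 times and applying the sign gives 18*(s^2 - 3)/(s^2 + 9)^3.

18*(s^2 - 3)/(s^2 + 9)^3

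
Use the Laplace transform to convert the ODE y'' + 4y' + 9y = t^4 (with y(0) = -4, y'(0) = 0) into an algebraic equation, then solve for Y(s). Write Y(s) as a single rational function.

Apply the Laplace transform to the equation.
The derivative rules (L{y''} = s^2 Y - s·y(0) - y'(0) and L{y'} = sY - y(0), with y(0) = -4, y'(0) = 0) turn the left side into (s^2 + 4*s + 9)Y - (-4*s - 16).
The right side is L{t^4} = 24/s^5.
So (s^2 + 4*s + 9)Y = 24/s^5 + (-4*s - 16).
Isolate Y and clear denominators.

Y(s) = (-4*s^6 - 16*s^5 + 24)/(s^7 + 4*s^6 + 9*s^5)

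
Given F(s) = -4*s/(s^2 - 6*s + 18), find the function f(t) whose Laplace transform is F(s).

Complete the square in the denominator: s^2 - 6*s + 18 = (s - 3)^2 + 3^2.
Split the numerator to match: -4*s = -4·(s - 3) - 4·3.
Invert each term: -4·(s - 3)/((s - 3)^2 + 9) ↔ -4e^(3t)cos(3t); -4·3/((s - 3)^2 + 9) ↔ -4e^(3t)sin(3t).

f(t) = -4*exp(3*t)*sin(3*t) - 4*exp(3*t)*cos(3*t)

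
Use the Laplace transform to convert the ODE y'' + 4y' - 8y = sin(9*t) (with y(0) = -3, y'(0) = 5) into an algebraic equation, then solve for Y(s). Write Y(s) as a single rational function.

Y(s) = (-3*s^3 - 7*s^2 - 243*s - 558)/(s^4 + 4*s^3 + 73*s^2 + 324*s - 648)

Transform both sides with L{·}.
The derivative rules (L{y''} = s^2 Y - s·y(0) - y'(0) and L{y'} = sY - y(0), with y(0) = -3, y'(0) = 5) turn the left side into (s^2 + 4*s - 8)Y - (-3*s - 7).
The right side is L{sin(9*t)} = 9/(s^2 + 81).
So (s^2 + 4*s - 8)Y = 9/(s^2 + 81) + (-3*s - 7).
Isolate Y and clear denominators.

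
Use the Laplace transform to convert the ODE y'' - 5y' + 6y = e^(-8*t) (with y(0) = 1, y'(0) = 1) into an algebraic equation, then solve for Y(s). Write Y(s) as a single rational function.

Apply the Laplace transform to the equation.
The derivative rules (L{y''} = s^2 Y - s·y(0) - y'(0) and L{y'} = sY - y(0), with y(0) = 1, y'(0) = 1) turn the left side into (s^2 - 5*s + 6)Y - (s - 4).
The right side is L{e^(-8*t)} = 1/(s + 8).
So (s^2 - 5*s + 6)Y = 1/(s + 8) + (s - 4).
Divide through and combine into a single rational function.

Y(s) = (s^2 + 4*s - 31)/(s^3 + 3*s^2 - 34*s + 48)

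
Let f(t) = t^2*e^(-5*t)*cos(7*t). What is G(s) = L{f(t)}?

G(s) = 2*(s + 5)*(s^2 + 10*s - 122)/(s^2 + 10*s + 74)^3

L{cos(7t)} = s/(s^2 + 49).
Multiplying by e^(-5t) shifts s → s + 5, so L{e^(-5*t)*cos(7*t)} = (s + 5)/((s + 5)^2 + 49).
Then apply L{t^2·g(t)} = (-1)^2 d^2/ds^2[H(s)] with H(s) = (s + 5)/((s + 5)^2 + 49):
differentiating 2 times and applying the sign gives 2*(s + 5)*(s^2 + 10*s - 122)/(s^2 + 10*s + 74)^3.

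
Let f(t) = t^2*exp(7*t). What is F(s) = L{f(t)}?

L{e^(7t)} = 1/(s - 7).
Then apply L{t^2·g(t)} = (-1)^2 d^2/ds^2[G(s)] with G(s) = 1/(s - 7):
differentiating 2 times and applying the sign gives 2/(s - 7)^3.

F(s) = 2/(s - 7)^3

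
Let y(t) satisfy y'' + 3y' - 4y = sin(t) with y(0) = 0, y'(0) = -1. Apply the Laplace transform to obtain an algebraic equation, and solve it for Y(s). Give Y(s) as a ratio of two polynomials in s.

Y(s) = -s^2/(s^4 + 3*s^3 - 3*s^2 + 3*s - 4)

Transform both sides with L{·}.
The derivative rules (L{y''} = s^2 Y - s·y(0) - y'(0) and L{y'} = sY - y(0), with y(0) = 0, y'(0) = -1) turn the left side into (s^2 + 3*s - 4)Y - (-1).
The right side is L{sin(t)} = 1/(s^2 + 1).
So (s^2 + 3*s - 4)Y = 1/(s^2 + 1) + (-1).
Solve for Y(s) and write it as one ratio of polynomials.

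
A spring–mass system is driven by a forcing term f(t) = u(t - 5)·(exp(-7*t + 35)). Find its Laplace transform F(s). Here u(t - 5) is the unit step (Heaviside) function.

By the second shifting theorem, L{u(t - c)·g(t - c)} = e^(-cs)·G(s) with c = 5 and G(s) = L{g(t)}.
L{e^(-7t)} = 1/(s + 7).

F(s) = exp(-5*s)/(s + 7)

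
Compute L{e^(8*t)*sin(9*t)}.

L{sin(9t)} = 9/(s^2 + 81).
By the first shifting theorem, multiplying by e^(8t) replaces s with s - 8.

9/((s - 8)^2 + 81)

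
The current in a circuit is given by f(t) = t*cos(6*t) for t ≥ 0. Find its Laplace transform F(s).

F(s) = (s - 6)*(s + 6)/(s^2 + 36)^2

L{cos(6t)} = s/(s^2 + 36).
Then apply L{t·g(t)} = -d/ds[G(s)] with G(s) = s/(s^2 + 36):
differentiating 1 time and applying the sign gives (s - 6)*(s + 6)/(s^2 + 36)^2.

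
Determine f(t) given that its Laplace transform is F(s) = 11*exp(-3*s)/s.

The factor e^(-3s) signals a time shift by c = 3 (second shifting theorem).
L{11} = 11/s, so L^-1{11/s} = 11.
Hence the inverse is u(t - 3) times that function evaluated at t - 3.

f(t) = Heaviside(t - 3)*(11)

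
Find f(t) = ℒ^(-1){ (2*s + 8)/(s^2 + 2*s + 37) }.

Complete the square in the denominator: s^2 + 2*s + 37 = (s + 1)^2 + 6^2.
Split the numerator to match: 2*s + 8 = 2·(s + 1) + 1·6.
Invert each term: 2·(s + 1)/((s + 1)^2 + 36) ↔ 2e^(-t)cos(6t); 1·6/((s + 1)^2 + 36) ↔ e^(-t)sin(6t).

f(t) = exp(-t)*sin(6*t) + 2*exp(-t)*cos(6*t)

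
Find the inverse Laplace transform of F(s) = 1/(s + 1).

Since L{e^(-t)} = 1/(s + 1), the inverse is exp(-t).

exp(-t)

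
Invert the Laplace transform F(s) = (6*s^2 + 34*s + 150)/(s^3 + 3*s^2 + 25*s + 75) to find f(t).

f(t) = 5*sin(5*t) + 3*cos(5*t) + 3*exp(-3*t)

Factor the denominator: s^3 + 3*s^2 + 25*s + 75 = (s + 3)*(s^2 + 25).
Partial fraction decomposition gives [3/(s + 3)] + [3*s/(s^2 + 25)] + [25/(s^2 + 25)].
Invert each term: 3/(s + 3) ↔ 3e^(-3t); 3·s/(s^2 + 25) ↔ 3cos(5t); 5·5/(s^2 + 25) ↔ 5sin(5t).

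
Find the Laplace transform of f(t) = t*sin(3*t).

6*s/(s^2 + 9)^2

L{sin(3t)} = 3/(s^2 + 9).
Then apply L{t·g(t)} = -d/ds[G(s)] with G(s) = 3/(s^2 + 9):
differentiating 1 time and applying the sign gives 6*s/(s^2 + 9)^2.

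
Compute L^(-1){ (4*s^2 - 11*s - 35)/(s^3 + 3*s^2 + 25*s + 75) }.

Factor the denominator: s^3 + 3*s^2 + 25*s + 75 = (s + 3)*(s^2 + 25).
Partial fraction decomposition gives [1/(s + 3)] + [3*s/(s^2 + 25)] + [-20/(s^2 + 25)].
Invert each term: 1/(s + 3) ↔ e^(-3t); 3·s/(s^2 + 25) ↔ 3cos(5t); -4·5/(s^2 + 25) ↔ -4sin(5t).

-4*sin(5*t) + 3*cos(5*t) + exp(-3*t)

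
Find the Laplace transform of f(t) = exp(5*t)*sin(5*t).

5/((s - 5)^2 + 25)

L{sin(5t)} = 5/(s^2 + 25).
By the first shifting theorem, multiplying by e^(5t) replaces s with s - 5.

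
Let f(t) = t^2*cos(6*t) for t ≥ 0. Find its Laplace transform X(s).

X(s) = 2*s*(s^2 - 108)/(s^2 + 36)^3

L{cos(6t)} = s/(s^2 + 36).
Then apply L{t^2·g(t)} = (-1)^2 d^2/ds^2[G(s)] with G(s) = s/(s^2 + 36):
differentiating 2 times and applying the sign gives 2*s*(s^2 - 108)/(s^2 + 36)^3.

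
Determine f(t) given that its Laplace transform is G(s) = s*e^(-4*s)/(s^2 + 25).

The factor e^(-4s) signals a time shift by c = 4 (second shifting theorem).
L{cos(5t)} = s/(s^2 + 25), so L^-1{s/(s^2 + 25)} = cos(5*t).
Hence the inverse is u(t - 4) times that function evaluated at t - 4.

f(t) = Heaviside(t - 4)*(cos(5*t - 20))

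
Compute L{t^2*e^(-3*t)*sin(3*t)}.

L{sin(3t)} = 3/(s^2 + 9).
Multiplying by e^(-3t) shifts s → s + 3, so L{e^(-3*t)*sin(3*t)} = 3/((s + 3)^2 + 9).
Then apply L{t^2·g(t)} = (-1)^2 d^2/ds^2[G(s)] with G(s) = 3/((s + 3)^2 + 9):
differentiating 2 times and applying the sign gives 18*(s^2 + 6*s + 6)/(s^2 + 6*s + 18)^3.

18*(s^2 + 6*s + 6)/(s^2 + 6*s + 18)^3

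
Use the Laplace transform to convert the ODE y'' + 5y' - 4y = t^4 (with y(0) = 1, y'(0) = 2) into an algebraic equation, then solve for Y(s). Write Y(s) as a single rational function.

Apply the Laplace transform to the equation.
With L{y''} = s^2 Y - s·y(0) - y'(0) and L{y'} = sY - y(0), with y(0) = 1, y'(0) = 2: the LHS transforms to (s^2 + 5*s - 4)Y - (s + 7).
The right side is L{t^4} = 24/s^5.
So (s^2 + 5*s - 4)Y = 24/s^5 + (s + 7).
Divide through and combine into a single rational function.

Y(s) = (s^6 + 7*s^5 + 24)/(s^7 + 5*s^6 - 4*s^5)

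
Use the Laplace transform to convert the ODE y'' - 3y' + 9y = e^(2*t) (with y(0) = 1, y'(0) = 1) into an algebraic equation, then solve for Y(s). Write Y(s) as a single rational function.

Apply the Laplace transform to the equation.
With L{y''} = s^2 Y - s·y(0) - y'(0) and L{y'} = sY - y(0), with y(0) = 1, y'(0) = 1: the LHS transforms to (s^2 - 3*s + 9)Y - (s - 2).
The right side is L{e^(2*t)} = 1/(s - 2).
So (s^2 - 3*s + 9)Y = 1/(s - 2) + (s - 2).
Solve for Y(s) and write it as one ratio of polynomials.

Y(s) = (s^2 - 4*s + 5)/(s^3 - 5*s^2 + 15*s - 18)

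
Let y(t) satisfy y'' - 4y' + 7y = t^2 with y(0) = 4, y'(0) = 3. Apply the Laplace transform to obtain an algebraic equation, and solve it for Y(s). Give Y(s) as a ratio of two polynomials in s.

Laplace-transform each side.
Using L{y''} = s^2 Y - s·y(0) - y'(0) and L{y'} = sY - y(0), with y(0) = 4, y'(0) = 3, the left side becomes (s^2 - 4*s + 7)Y - (4*s - 13).
The right side is L{t^2} = 2/s^3.
So (s^2 - 4*s + 7)Y = 2/s^3 + (4*s - 13).
Divide through and combine into a single rational function.

Y(s) = (4*s^4 - 13*s^3 + 2)/(s^5 - 4*s^4 + 7*s^3)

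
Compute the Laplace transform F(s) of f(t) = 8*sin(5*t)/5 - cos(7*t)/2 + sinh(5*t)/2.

By linearity of the Laplace transform, transform each term separately.
(8/5)·[L{sin(5t)} = 5/(s^2 + 25)]; (-1/2)·[L{cos(7t)} = s/(s^2 + 49)]; (1/2)·[L{sinh(5t)} = 5/(s^2 - 25)].

F(s) = -s/(2*(s^2 + 49)) + 8/(s^2 + 25) + 5/(2*(s^2 - 25))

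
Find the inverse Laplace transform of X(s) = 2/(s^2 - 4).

Since L{sinh(2t)} = 2/(s^2 - 4), the inverse is sinh(2*t).

sinh(2*t)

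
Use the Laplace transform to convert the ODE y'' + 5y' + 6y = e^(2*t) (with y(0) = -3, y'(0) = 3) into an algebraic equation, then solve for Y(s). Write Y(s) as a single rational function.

Apply the Laplace transform to the equation.
Using L{y''} = s^2 Y - s·y(0) - y'(0) and L{y'} = sY - y(0), with y(0) = -3, y'(0) = 3, the left side becomes (s^2 + 5*s + 6)Y - (-3*s - 12).
The right side is L{e^(2*t)} = 1/(s - 2).
So (s^2 + 5*s + 6)Y = 1/(s - 2) + (-3*s - 12).
Isolate Y and clear denominators.

Y(s) = (-3*s^2 - 6*s + 25)/(s^3 + 3*s^2 - 4*s - 12)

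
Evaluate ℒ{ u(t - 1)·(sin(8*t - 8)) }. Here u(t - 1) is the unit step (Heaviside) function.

By the second shifting theorem, L{u(t - c)·g(t - c)} = e^(-cs)·G(s) with c = 1 and G(s) = L{g(t)}.
L{sin(8t)} = 8/(s^2 + 64).

8*exp(-s)/(s^2 + 64)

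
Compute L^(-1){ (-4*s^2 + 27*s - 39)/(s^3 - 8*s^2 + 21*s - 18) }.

6*t*exp(3*t) - 3*exp(3*t) - exp(2*t)

Factor the denominator: s^3 - 8*s^2 + 21*s - 18 = (s - 3)^2*(s - 2).
Partial fraction decomposition gives [-3/(s - 3)] + [6/(s - 3)^2] + [-1/(s - 2)].
Invert each term: -3/(s - 3) ↔ -3e^(3t); 6/(s - 3)^2 ↔ 6t·e^(3t); -1/(s - 2) ↔ -e^(2t).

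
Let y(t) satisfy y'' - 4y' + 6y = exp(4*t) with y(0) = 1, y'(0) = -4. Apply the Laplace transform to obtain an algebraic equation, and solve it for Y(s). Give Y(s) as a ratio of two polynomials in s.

Laplace-transform each side.
Using L{y''} = s^2 Y - s·y(0) - y'(0) and L{y'} = sY - y(0), with y(0) = 1, y'(0) = -4, the left side becomes (s^2 - 4*s + 6)Y - (s - 8).
The right side is L{exp(4*t)} = 1/(s - 4).
So (s^2 - 4*s + 6)Y = 1/(s - 4) + (s - 8).
Solve for Y(s) and write it as one ratio of polynomials.

Y(s) = (s^2 - 12*s + 33)/(s^3 - 8*s^2 + 22*s - 24)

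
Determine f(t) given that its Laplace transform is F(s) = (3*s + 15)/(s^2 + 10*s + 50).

f(t) = 3*exp(-5*t)*cos(5*t)

Rewrite the denominator: s^2 + 10*s + 50 = (s + 5)^2 + 25.
The form in (s + 5) signals a first-shifting-theorem factor e^(-5t).
Since L{cos(5t)} = s/(s^2 + 25), the inverse is exp(-5*t)*cos(5*t), scaled by 3.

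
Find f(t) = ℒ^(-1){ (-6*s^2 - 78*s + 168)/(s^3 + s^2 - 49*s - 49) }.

Factor the denominator: s^3 + s^2 - 49*s - 49 = (s - 7)*(s + 1)*(s + 7).
Partial fraction decomposition gives [-5/(s + 1)] + [-6/(s - 7)] + [5/(s + 7)].
Invert each term: -5/(s + 1) ↔ -5e^(-t); -6/(s - 7) ↔ -6e^(7t); 5/(s + 7) ↔ 5e^(-7t).

f(t) = -6*exp(7*t) - 5*exp(-t) + 5*exp(-7*t)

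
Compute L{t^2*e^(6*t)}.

2/(s - 6)^3

L{e^(6t)} = 1/(s - 6).
Then apply L{t^2·g(t)} = (-1)^2 d^2/ds^2[G(s)] with G(s) = 1/(s - 6):
differentiating 2 times and applying the sign gives 2/(s - 6)^3.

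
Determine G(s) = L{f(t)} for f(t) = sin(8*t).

L{sin(8t)} = 8/(s^2 + 64).

G(s) = 8/(s^2 + 64)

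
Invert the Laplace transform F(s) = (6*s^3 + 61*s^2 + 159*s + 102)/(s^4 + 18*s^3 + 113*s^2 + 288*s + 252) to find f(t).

f(t) = -exp(-2*t) - exp(-3*t) + 4*exp(-6*t) + 4*exp(-7*t)

Factor the denominator: s^4 + 18*s^3 + 113*s^2 + 288*s + 252 = (s + 2)*(s + 3)*(s + 6)*(s + 7).
Partial fraction decomposition gives [-1/(s + 3)] + [4/(s + 7)] + [-1/(s + 2)] + [4/(s + 6)].
Invert each term: -1/(s + 3) ↔ -e^(-3t); 4/(s + 7) ↔ 4e^(-7t); -1/(s + 2) ↔ -e^(-2t); 4/(s + 6) ↔ 4e^(-6t).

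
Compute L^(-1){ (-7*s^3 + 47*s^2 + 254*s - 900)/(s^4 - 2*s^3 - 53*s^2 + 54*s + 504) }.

Factor the denominator: s^4 - 2*s^3 - 53*s^2 + 54*s + 504 = (s - 7)*(s - 4)*(s + 3)*(s + 6).
Partial fraction decomposition gives [-2/(s - 4)] + [2/(s - 7)] + [-2/(s + 6)] + [-5/(s + 3)].
Invert each term: -2/(s - 4) ↔ -2e^(4t); 2/(s - 7) ↔ 2e^(7t); -2/(s + 6) ↔ -2e^(-6t); -5/(s + 3) ↔ -5e^(-3t).

2*exp(7*t) - 2*exp(4*t) - 5*exp(-3*t) - 2*exp(-6*t)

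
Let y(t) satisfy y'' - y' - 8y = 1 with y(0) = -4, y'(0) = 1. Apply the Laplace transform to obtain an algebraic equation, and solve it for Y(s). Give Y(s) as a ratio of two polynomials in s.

Transform both sides with L{·}.
With L{y''} = s^2 Y - s·y(0) - y'(0) and L{y'} = sY - y(0), with y(0) = -4, y'(0) = 1: the LHS transforms to (s^2 - s - 8)Y - (-4*s + 5).
The right side is L{1} = 1/s.
So (s^2 - s - 8)Y = 1/s + (-4*s + 5).
Isolate Y and clear denominators.

Y(s) = (-4*s^2 + 5*s + 1)/(s^3 - s^2 - 8*s)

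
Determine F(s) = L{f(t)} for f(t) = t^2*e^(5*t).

F(s) = 2/(s - 5)^3

L{e^(5t)} = 1/(s - 5).
Then apply L{t^2·g(t)} = (-1)^2 d^2/ds^2[G(s)] with G(s) = 1/(s - 5):
differentiating 2 times and applying the sign gives 2/(s - 5)^3.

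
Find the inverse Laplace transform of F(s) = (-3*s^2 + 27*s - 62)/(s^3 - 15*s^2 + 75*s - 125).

Factor the denominator: s^3 - 15*s^2 + 75*s - 125 = (s - 5)^3.
Partial fraction decomposition gives [-3/(s - 5)] + [-3/(s - 5)^2] + [-2/(s - 5)^3].
Invert each term: -3/(s - 5) ↔ -3e^(5t); -3/(s - 5)^2 ↔ -3t·e^(5t); -2/(s - 5)^3 ↔ (-1)t^2·e^(5t).

-t^2*exp(5*t) - 3*t*exp(5*t) - 3*exp(5*t)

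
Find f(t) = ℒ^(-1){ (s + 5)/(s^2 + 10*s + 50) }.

f(t) = exp(-5*t)*cos(5*t)

Rewrite the denominator: s^2 + 10*s + 50 = (s + 5)^2 + 25.
The form in (s + 5) signals a first-shifting-theorem factor e^(-5t).
Since L{cos(5t)} = s/(s^2 + 25), the inverse is exp(-5*t)*cos(5*t).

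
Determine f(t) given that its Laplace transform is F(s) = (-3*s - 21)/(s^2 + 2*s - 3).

Factor the denominator: s^2 + 2*s - 3 = (s - 1)*(s + 3).
Partial fraction decomposition gives [-6/(s - 1)] + [3/(s + 3)].
Invert each term: -6/(s - 1) ↔ -6e^(t); 3/(s + 3) ↔ 3e^(-3t).

f(t) = -6*exp(t) + 3*exp(-3*t)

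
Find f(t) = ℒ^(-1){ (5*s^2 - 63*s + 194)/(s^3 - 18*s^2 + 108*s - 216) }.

Factor the denominator: s^3 - 18*s^2 + 108*s - 216 = (s - 6)^3.
Partial fraction decomposition gives [5/(s - 6)] + [-3/(s - 6)^2] + [-4/(s - 6)^3].
Invert each term: 5/(s - 6) ↔ 5e^(6t); -3/(s - 6)^2 ↔ -3t·e^(6t); -4/(s - 6)^3 ↔ (-2)t^2·e^(6t).

f(t) = -2*t^2*exp(6*t) - 3*t*exp(6*t) + 5*exp(6*t)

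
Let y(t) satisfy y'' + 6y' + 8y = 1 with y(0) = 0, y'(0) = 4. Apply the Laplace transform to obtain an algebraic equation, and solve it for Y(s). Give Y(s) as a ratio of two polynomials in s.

Take the Laplace transform of both sides.
With L{y''} = s^2 Y - s·y(0) - y'(0) and L{y'} = sY - y(0), with y(0) = 0, y'(0) = 4: the LHS transforms to (s^2 + 6*s + 8)Y - (4).
The right side is L{1} = 1/s.
So (s^2 + 6*s + 8)Y = 1/s + (4).
Divide through and combine into a single rational function.

Y(s) = (4*s + 1)/(s^3 + 6*s^2 + 8*s)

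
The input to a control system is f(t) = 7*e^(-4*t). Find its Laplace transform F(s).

F(s) = 7/(s + 4)

L{7} = 7/s.
By the first shifting theorem, multiplying by e^(-4t) replaces s with s + 4.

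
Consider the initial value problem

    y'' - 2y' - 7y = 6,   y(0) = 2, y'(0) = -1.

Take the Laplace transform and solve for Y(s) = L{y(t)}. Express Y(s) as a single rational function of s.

Transform both sides with L{·}.
Using L{y''} = s^2 Y - s·y(0) - y'(0) and L{y'} = sY - y(0), with y(0) = 2, y'(0) = -1, the left side becomes (s^2 - 2*s - 7)Y - (2*s - 5).
The right side is L{6} = 6/s.
So (s^2 - 2*s - 7)Y = 6/s + (2*s - 5).
Divide through and combine into a single rational function.

Y(s) = (2*s^2 - 5*s + 6)/(s^3 - 2*s^2 - 7*s)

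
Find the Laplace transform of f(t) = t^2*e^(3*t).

2/(s - 3)^3

L{e^(3t)} = 1/(s - 3).
Then apply L{t^2·g(t)} = (-1)^2 d^2/ds^2[G(s)] with G(s) = 1/(s - 3):
differentiating 2 times and applying the sign gives 2/(s - 3)^3.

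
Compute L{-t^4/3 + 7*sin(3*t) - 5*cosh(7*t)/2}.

By linearity of the Laplace transform, transform each term separately.
(-1/3)·[L{t^4} = 4!/s^5 = 24/s^5]; (-5/2)·[L{cosh(7t)} = s/(s^2 - 49)]; (7)·[L{sin(3t)} = 3/(s^2 + 9)].

-5*s/(2*(s^2 - 49)) + 21/(s^2 + 9) - 8/s^5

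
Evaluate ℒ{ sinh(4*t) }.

4/(s^2 - 16)

L{sinh(4t)} = 4/(s^2 - 16).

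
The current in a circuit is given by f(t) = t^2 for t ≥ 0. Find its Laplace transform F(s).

L{t^2} = 2!/s^3 = 2/s^3.

F(s) = 2/s^3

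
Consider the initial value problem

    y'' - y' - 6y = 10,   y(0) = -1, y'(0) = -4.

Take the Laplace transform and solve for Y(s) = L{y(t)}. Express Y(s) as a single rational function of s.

Y(s) = (-s^2 - 3*s + 10)/(s^3 - s^2 - 6*s)

Take the Laplace transform of both sides.
The derivative rules (L{y''} = s^2 Y - s·y(0) - y'(0) and L{y'} = sY - y(0), with y(0) = -1, y'(0) = -4) turn the left side into (s^2 - s - 6)Y - (-s - 3).
The right side is L{10} = 10/s.
So (s^2 - s - 6)Y = 10/s + (-s - 3).
Divide through and combine into a single rational function.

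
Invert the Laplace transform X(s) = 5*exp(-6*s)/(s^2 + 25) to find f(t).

f(t) = Heaviside(t - 6)*(sin(5*t - 30))

The factor e^(-6s) signals a time shift by c = 6 (second shifting theorem).
L{sin(5t)} = 5/(s^2 + 25), so L^-1{5/(s^2 + 25)} = sin(5*t).
Hence the inverse is u(t - 6) times that function evaluated at t - 6.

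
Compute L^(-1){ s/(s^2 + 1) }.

cos(t)

Since L{cos(t)} = s/(s^2 + 1), the inverse is cos(t).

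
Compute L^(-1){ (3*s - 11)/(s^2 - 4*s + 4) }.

Factor the denominator: s^2 - 4*s + 4 = (s - 2)^2.
Partial fraction decomposition gives [3/(s - 2)] + [-5/(s - 2)^2].
Invert each term: 3/(s - 2) ↔ 3e^(2t); -5/(s - 2)^2 ↔ -5t·e^(2t).

-5*t*exp(2*t) + 3*exp(2*t)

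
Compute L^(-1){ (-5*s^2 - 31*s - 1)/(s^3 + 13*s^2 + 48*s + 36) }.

-t*exp(-6*t) + exp(-t) - 6*exp(-6*t)

Factor the denominator: s^3 + 13*s^2 + 48*s + 36 = (s + 1)*(s + 6)^2.
Partial fraction decomposition gives [-6/(s + 6)] + [-1/(s + 6)^2] + [1/(s + 1)].
Invert each term: -6/(s + 6) ↔ -6e^(-6t); -1/(s + 6)^2 ↔ -t·e^(-6t); 1/(s + 1) ↔ e^(-t).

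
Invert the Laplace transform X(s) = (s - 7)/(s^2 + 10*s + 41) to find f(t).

f(t) = -3*exp(-5*t)*sin(4*t) + exp(-5*t)*cos(4*t)

Complete the square in the denominator: s^2 + 10*s + 41 = (s + 5)^2 + 4^2.
Split the numerator to match: s - 7 = 1·(s + 5) - 3·4.
Invert each term: 1·(s + 5)/((s + 5)^2 + 16) ↔ e^(-5t)cos(4t); -3·4/((s + 5)^2 + 16) ↔ -3e^(-5t)sin(4t).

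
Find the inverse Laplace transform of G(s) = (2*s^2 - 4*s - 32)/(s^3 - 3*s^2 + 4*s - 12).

Factor the denominator: s^3 - 3*s^2 + 4*s - 12 = (s - 3)*(s^2 + 4).
Partial fraction decomposition gives [-2/(s - 3)] + [4*s/(s^2 + 4)] + [8/(s^2 + 4)].
Invert each term: -2/(s - 3) ↔ -2e^(3t); 4·s/(s^2 + 4) ↔ 4cos(2t); 4·2/(s^2 + 4) ↔ 4sin(2t).

-2*exp(3*t) + 4*sin(2*t) + 4*cos(2*t)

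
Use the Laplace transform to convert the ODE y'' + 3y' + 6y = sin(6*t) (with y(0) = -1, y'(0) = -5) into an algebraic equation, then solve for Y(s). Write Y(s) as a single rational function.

Y(s) = (-s^3 - 8*s^2 - 36*s - 282)/(s^4 + 3*s^3 + 42*s^2 + 108*s + 216)

Apply the Laplace transform to the equation.
The derivative rules (L{y''} = s^2 Y - s·y(0) - y'(0) and L{y'} = sY - y(0), with y(0) = -1, y'(0) = -5) turn the left side into (s^2 + 3*s + 6)Y - (-s - 8).
The right side is L{sin(6*t)} = 6/(s^2 + 36).
So (s^2 + 3*s + 6)Y = 6/(s^2 + 36) + (-s - 8).
Divide through and combine into a single rational function.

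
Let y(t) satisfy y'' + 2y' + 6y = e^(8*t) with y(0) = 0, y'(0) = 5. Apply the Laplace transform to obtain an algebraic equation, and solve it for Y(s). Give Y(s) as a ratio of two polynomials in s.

Apply the Laplace transform to the equation.
With L{y''} = s^2 Y - s·y(0) - y'(0) and L{y'} = sY - y(0), with y(0) = 0, y'(0) = 5: the LHS transforms to (s^2 + 2*s + 6)Y - (5).
The right side is L{e^(8*t)} = 1/(s - 8).
So (s^2 + 2*s + 6)Y = 1/(s - 8) + (5).
Solve for Y(s) and write it as one ratio of polynomials.

Y(s) = (5*s - 39)/(s^3 - 6*s^2 - 10*s - 48)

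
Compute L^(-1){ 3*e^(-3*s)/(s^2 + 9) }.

Heaviside(t - 3)*(sin(3*t - 9))

The factor e^(-3s) signals a time shift by c = 3 (second shifting theorem).
L{sin(3t)} = 3/(s^2 + 9), so L^-1{3/(s^2 + 9)} = sin(3*t).
Hence the inverse is u(t - 3) times that function evaluated at t - 3.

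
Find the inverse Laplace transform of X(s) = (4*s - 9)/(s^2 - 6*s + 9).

Factor the denominator: s^2 - 6*s + 9 = (s - 3)^2.
Partial fraction decomposition gives [4/(s - 3)] + [3/(s - 3)^2].
Invert each term: 4/(s - 3) ↔ 4e^(3t); 3/(s - 3)^2 ↔ 3t·e^(3t).

3*t*exp(3*t) + 4*exp(3*t)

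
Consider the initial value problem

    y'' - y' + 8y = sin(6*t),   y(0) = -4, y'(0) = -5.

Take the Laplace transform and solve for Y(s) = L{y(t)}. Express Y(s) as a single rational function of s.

Y(s) = (-4*s^3 - s^2 - 144*s - 30)/(s^4 - s^3 + 44*s^2 - 36*s + 288)

Transform both sides with L{·}.
Using L{y''} = s^2 Y - s·y(0) - y'(0) and L{y'} = sY - y(0), with y(0) = -4, y'(0) = -5, the left side becomes (s^2 - s + 8)Y - (-4*s - 1).
The right side is L{sin(6*t)} = 6/(s^2 + 36).
So (s^2 - s + 8)Y = 6/(s^2 + 36) + (-4*s - 1).
Solve for Y(s) and write it as one ratio of polynomials.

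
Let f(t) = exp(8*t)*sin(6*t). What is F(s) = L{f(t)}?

F(s) = 6/((s - 8)^2 + 36)

L{sin(6t)} = 6/(s^2 + 36).
By the first shifting theorem, multiplying by e^(8t) replaces s with s - 8.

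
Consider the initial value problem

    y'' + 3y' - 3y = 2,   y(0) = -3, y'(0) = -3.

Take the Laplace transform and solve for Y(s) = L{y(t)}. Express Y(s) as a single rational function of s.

Y(s) = (-3*s^2 - 12*s + 2)/(s^3 + 3*s^2 - 3*s)

Take the Laplace transform of both sides.
With L{y''} = s^2 Y - s·y(0) - y'(0) and L{y'} = sY - y(0), with y(0) = -3, y'(0) = -3: the LHS transforms to (s^2 + 3*s - 3)Y - (-3*s - 12).
The right side is L{2} = 2/s.
So (s^2 + 3*s - 3)Y = 2/s + (-3*s - 12).
Solve for Y(s) and write it as one ratio of polynomials.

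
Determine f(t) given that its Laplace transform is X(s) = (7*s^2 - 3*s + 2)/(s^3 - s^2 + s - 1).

f(t) = 3*exp(t) + sin(t) + 4*cos(t)

Factor the denominator: s^3 - s^2 + s - 1 = (s - 1)*(s^2 + 1).
Partial fraction decomposition gives [3/(s - 1)] + [4*s/(s^2 + 1)] + [1/(s^2 + 1)].
Invert each term: 3/(s - 1) ↔ 3e^(t); 4·s/(s^2 + 1) ↔ 4cos(t); 1·1/(s^2 + 1) ↔ sin(t).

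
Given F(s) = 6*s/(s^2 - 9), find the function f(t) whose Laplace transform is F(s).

Since L{cosh(3t)} = s/(s^2 - 9), the inverse is cosh(3*t), scaled by 6.

f(t) = 6*cosh(3*t)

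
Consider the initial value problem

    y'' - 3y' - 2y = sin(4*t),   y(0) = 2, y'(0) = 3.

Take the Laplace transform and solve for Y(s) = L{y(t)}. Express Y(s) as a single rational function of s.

Y(s) = (2*s^3 - 3*s^2 + 32*s - 44)/(s^4 - 3*s^3 + 14*s^2 - 48*s - 32)

Take the Laplace transform of both sides.
With L{y''} = s^2 Y - s·y(0) - y'(0) and L{y'} = sY - y(0), with y(0) = 2, y'(0) = 3: the LHS transforms to (s^2 - 3*s - 2)Y - (2*s - 3).
The right side is L{sin(4*t)} = 4/(s^2 + 16).
So (s^2 - 3*s - 2)Y = 4/(s^2 + 16) + (2*s - 3).
Divide through and combine into a single rational function.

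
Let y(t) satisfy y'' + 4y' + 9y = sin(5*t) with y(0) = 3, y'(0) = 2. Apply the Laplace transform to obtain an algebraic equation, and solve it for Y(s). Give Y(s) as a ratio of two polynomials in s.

Laplace-transform each side.
Using L{y''} = s^2 Y - s·y(0) - y'(0) and L{y'} = sY - y(0), with y(0) = 3, y'(0) = 2, the left side becomes (s^2 + 4*s + 9)Y - (3*s + 14).
The right side is L{sin(5*t)} = 5/(s^2 + 25).
So (s^2 + 4*s + 9)Y = 5/(s^2 + 25) + (3*s + 14).
Solve for Y(s) and write it as one ratio of polynomials.

Y(s) = (3*s^3 + 14*s^2 + 75*s + 355)/(s^4 + 4*s^3 + 34*s^2 + 100*s + 225)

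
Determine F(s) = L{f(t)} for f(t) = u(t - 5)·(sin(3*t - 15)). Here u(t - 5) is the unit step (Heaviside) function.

F(s) = 3*exp(-5*s)/(s^2 + 9)

By the second shifting theorem, L{u(t - c)·g(t - c)} = e^(-cs)·G(s) with c = 5 and G(s) = L{g(t)}.
L{sin(3t)} = 3/(s^2 + 9).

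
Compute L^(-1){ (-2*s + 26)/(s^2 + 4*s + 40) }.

5*exp(-2*t)*sin(6*t) - 2*exp(-2*t)*cos(6*t)

Complete the square in the denominator: s^2 + 4*s + 40 = (s + 2)^2 + 6^2.
Split the numerator to match: -2*s + 26 = -2·(s + 2) + 5·6.
Invert each term: -2·(s + 2)/((s + 2)^2 + 36) ↔ -2e^(-2t)cos(6t); 5·6/((s + 2)^2 + 36) ↔ 5e^(-2t)sin(6t).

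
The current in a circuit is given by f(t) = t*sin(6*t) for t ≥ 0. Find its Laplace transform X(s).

L{sin(6t)} = 6/(s^2 + 36).
Then apply L{t·g(t)} = -d/ds[G(s)] with G(s) = 6/(s^2 + 36):
differentiating 1 time and applying the sign gives 12*s/(s^2 + 36)^2.

X(s) = 12*s/(s^2 + 36)^2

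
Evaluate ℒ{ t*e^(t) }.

L{e^(t)} = 1/(s - 1).
Then apply L{t·g(t)} = -d/ds[G(s)] with G(s) = 1/(s - 1):
differentiating 1 time and applying the sign gives (s - 1)^(-2).

(s - 1)^(-2)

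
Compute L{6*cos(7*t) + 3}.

The transform is linear, so treat each term independently.
(6)·[L{cos(7t)} = s/(s^2 + 49)]; L{3} = 3/s.

6*s/(s^2 + 49) + 3/s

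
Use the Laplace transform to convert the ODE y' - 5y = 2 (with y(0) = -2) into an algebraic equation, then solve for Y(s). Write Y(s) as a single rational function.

Apply the Laplace transform to the equation.
Using L{y'} = sY - y(0) = sY - (-2), the left side becomes (s - 5)Y - (-2).
The right side is L{2} = 2/s.
So (s - 5)Y = 2/s + (-2).
Solve for Y(s) and write it as one ratio of polynomials.

Y(s) = (-2*s + 2)/(s^2 - 5*s)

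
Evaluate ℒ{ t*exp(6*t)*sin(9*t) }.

18*(s - 6)/(s^2 - 12*s + 117)^2

L{sin(9t)} = 9/(s^2 + 81).
Multiplying by e^(6t) shifts s → s - 6, so L{exp(6*t)*sin(9*t)} = 9/((s - 6)^2 + 81).
Then apply L{t·g(t)} = -d/ds[G(s)] with G(s) = 9/((s - 6)^2 + 81):
differentiating 1 time and applying the sign gives 18*(s - 6)/(s^2 - 12*s + 117)^2.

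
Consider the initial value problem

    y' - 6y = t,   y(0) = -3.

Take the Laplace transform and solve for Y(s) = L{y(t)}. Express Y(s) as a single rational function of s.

Laplace-transform each side.
Using L{y'} = sY - y(0) = sY - (-3), the left side becomes (s - 6)Y - (-3).
The right side is L{t} = s^(-2).
So (s - 6)Y = s^(-2) + (-3).
Divide through and combine into a single rational function.

Y(s) = (-3*s^2 + 1)/(s^3 - 6*s^2)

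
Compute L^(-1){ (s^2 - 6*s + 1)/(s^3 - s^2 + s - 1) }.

Factor the denominator: s^3 - s^2 + s - 1 = (s - 1)*(s^2 + 1).
Partial fraction decomposition gives [-2/(s - 1)] + [3*s/(s^2 + 1)] + [-3/(s^2 + 1)].
Invert each term: -2/(s - 1) ↔ -2e^(t); 3·s/(s^2 + 1) ↔ 3cos(t); -3·1/(s^2 + 1) ↔ -3sin(t).

-2*exp(t) - 3*sin(t) + 3*cos(t)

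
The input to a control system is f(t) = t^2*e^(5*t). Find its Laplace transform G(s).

L{e^(5t)} = 1/(s - 5).
Then apply L{t^2·g(t)} = (-1)^2 d^2/ds^2[H(s)] with H(s) = 1/(s - 5):
differentiating 2 times and applying the sign gives 2/(s - 5)^3.

G(s) = 2/(s - 5)^3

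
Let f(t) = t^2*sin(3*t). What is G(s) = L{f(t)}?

G(s) = 18*(s^2 - 3)/(s^2 + 9)^3

L{sin(3t)} = 3/(s^2 + 9).
Then apply L{t^2·g(t)} = (-1)^2 d^2/ds^2[H(s)] with H(s) = 3/(s^2 + 9):
differentiating 2 times and applying the sign gives 18*(s^2 - 3)/(s^2 + 9)^3.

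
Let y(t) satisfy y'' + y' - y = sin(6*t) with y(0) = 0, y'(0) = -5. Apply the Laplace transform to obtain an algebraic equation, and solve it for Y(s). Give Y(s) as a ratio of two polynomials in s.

Y(s) = (-5*s^2 - 174)/(s^4 + s^3 + 35*s^2 + 36*s - 36)

Apply the Laplace transform to the equation.
With L{y''} = s^2 Y - s·y(0) - y'(0) and L{y'} = sY - y(0), with y(0) = 0, y'(0) = -5: the LHS transforms to (s^2 + s - 1)Y - (-5).
The right side is L{sin(6*t)} = 6/(s^2 + 36).
So (s^2 + s - 1)Y = 6/(s^2 + 36) + (-5).
Isolate Y and clear denominators.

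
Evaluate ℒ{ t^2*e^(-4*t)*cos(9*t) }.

L{cos(9t)} = s/(s^2 + 81).
Multiplying by e^(-4t) shifts s → s + 4, so L{e^(-4*t)*cos(9*t)} = (s + 4)/((s + 4)^2 + 81).
Then apply L{t^2·g(t)} = (-1)^2 d^2/ds^2[G(s)] with G(s) = (s + 4)/((s + 4)^2 + 81):
differentiating 2 times and applying the sign gives 2*(s + 4)*(s^2 + 8*s - 227)/(s^2 + 8*s + 97)^3.

2*(s + 4)*(s^2 + 8*s - 227)/(s^2 + 8*s + 97)^3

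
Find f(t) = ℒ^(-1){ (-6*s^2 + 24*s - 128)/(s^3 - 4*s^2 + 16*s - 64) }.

Factor the denominator: s^3 - 4*s^2 + 16*s - 64 = (s - 4)*(s^2 + 16).
Partial fraction decomposition gives [-4/(s - 4)] + [-2*s/(s^2 + 16)] + [16/(s^2 + 16)].
Invert each term: -4/(s - 4) ↔ -4e^(4t); -2·s/(s^2 + 16) ↔ -2cos(4t); 4·4/(s^2 + 16) ↔ 4sin(4t).

f(t) = -4*exp(4*t) + 4*sin(4*t) - 2*cos(4*t)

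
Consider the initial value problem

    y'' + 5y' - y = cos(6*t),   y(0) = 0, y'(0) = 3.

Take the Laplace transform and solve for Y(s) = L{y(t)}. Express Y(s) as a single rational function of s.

Y(s) = (3*s^2 + s + 108)/(s^4 + 5*s^3 + 35*s^2 + 180*s - 36)

Laplace-transform each side.
With L{y''} = s^2 Y - s·y(0) - y'(0) and L{y'} = sY - y(0), with y(0) = 0, y'(0) = 3: the LHS transforms to (s^2 + 5*s - 1)Y - (3).
The right side is L{cos(6*t)} = s/(s^2 + 36).
So (s^2 + 5*s - 1)Y = s/(s^2 + 36) + (3).
Divide through and combine into a single rational function.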